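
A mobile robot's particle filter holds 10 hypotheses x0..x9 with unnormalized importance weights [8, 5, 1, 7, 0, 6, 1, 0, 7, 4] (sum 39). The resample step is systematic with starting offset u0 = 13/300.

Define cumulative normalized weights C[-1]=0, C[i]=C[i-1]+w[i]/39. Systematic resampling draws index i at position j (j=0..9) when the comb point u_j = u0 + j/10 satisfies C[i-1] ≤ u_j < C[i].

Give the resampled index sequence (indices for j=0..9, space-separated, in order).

0 0 1 2 3 5 5 8 8 9

C = [8/39, 1/3, 14/39, 7/13, 7/13, 9/13, 28/39, 28/39, 35/39, 1]
j=0: u_0=13/300 ∈ [0, 8/39) → index 0
j=1: u_1=43/300 ∈ [0, 8/39) → index 0
j=2: u_2=73/300 ∈ [8/39, 1/3) → index 1
j=3: u_3=103/300 ∈ [1/3, 14/39) → index 2
j=4: u_4=133/300 ∈ [14/39, 7/13) → index 3
j=5: u_5=163/300 ∈ [7/13, 9/13) → index 5
j=6: u_6=193/300 ∈ [7/13, 9/13) → index 5
j=7: u_7=223/300 ∈ [28/39, 35/39) → index 8
j=8: u_8=253/300 ∈ [28/39, 35/39) → index 8
j=9: u_9=283/300 ∈ [35/39, 1) → index 9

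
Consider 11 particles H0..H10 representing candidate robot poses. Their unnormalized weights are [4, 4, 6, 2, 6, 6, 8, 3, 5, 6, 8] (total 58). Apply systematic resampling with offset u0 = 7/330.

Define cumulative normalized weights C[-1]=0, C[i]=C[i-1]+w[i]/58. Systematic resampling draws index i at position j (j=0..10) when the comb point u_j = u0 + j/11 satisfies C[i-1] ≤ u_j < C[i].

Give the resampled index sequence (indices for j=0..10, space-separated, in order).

0 1 2 4 5 5 6 7 8 9 10

C = [2/29, 4/29, 7/29, 8/29, 11/29, 14/29, 18/29, 39/58, 22/29, 25/29, 1]
j=0: u_0=7/330 ∈ [0, 2/29) → index 0
j=1: u_1=37/330 ∈ [2/29, 4/29) → index 1
j=2: u_2=67/330 ∈ [4/29, 7/29) → index 2
j=3: u_3=97/330 ∈ [8/29, 11/29) → index 4
j=4: u_4=127/330 ∈ [11/29, 14/29) → index 5
j=5: u_5=157/330 ∈ [11/29, 14/29) → index 5
j=6: u_6=17/30 ∈ [14/29, 18/29) → index 6
j=7: u_7=217/330 ∈ [18/29, 39/58) → index 7
j=8: u_8=247/330 ∈ [39/58, 22/29) → index 8
j=9: u_9=277/330 ∈ [22/29, 25/29) → index 9
j=10: u_10=307/330 ∈ [25/29, 1) → index 10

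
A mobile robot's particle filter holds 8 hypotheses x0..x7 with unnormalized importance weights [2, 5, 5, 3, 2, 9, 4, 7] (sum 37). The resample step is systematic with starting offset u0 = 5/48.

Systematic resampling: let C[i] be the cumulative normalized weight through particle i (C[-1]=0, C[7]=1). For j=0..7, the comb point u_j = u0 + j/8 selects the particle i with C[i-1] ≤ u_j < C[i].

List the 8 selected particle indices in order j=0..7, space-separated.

C = [2/37, 7/37, 12/37, 15/37, 17/37, 26/37, 30/37, 1]
j=0: u_0=5/48 ∈ [2/37, 7/37) → index 1
j=1: u_1=11/48 ∈ [7/37, 12/37) → index 2
j=2: u_2=17/48 ∈ [12/37, 15/37) → index 3
j=3: u_3=23/48 ∈ [17/37, 26/37) → index 5
j=4: u_4=29/48 ∈ [17/37, 26/37) → index 5
j=5: u_5=35/48 ∈ [26/37, 30/37) → index 6
j=6: u_6=41/48 ∈ [30/37, 1) → index 7
j=7: u_7=47/48 ∈ [30/37, 1) → index 7

1 2 3 5 5 6 7 7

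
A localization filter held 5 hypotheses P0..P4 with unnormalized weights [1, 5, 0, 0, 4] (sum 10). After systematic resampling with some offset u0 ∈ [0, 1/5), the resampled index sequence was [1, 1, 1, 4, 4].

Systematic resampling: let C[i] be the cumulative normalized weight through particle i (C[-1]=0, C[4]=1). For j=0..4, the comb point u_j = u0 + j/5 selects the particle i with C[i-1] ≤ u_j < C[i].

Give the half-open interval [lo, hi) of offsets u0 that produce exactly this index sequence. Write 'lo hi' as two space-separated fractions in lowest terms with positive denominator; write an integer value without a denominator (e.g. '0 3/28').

C = [1/10, 3/5, 3/5, 3/5, 1]
j=0 picked index 1: u0 ∈ [1/10, 3/5)
j=1 picked index 1: u0 ∈ [-1/10, 2/5)
j=2 picked index 1: u0 ∈ [-3/10, 1/5)
j=3 picked index 4: u0 ∈ [0, 2/5)
j=4 picked index 4: u0 ∈ [-1/5, 1/5)
intersection: [1/10, 1/5)

1/10 1/5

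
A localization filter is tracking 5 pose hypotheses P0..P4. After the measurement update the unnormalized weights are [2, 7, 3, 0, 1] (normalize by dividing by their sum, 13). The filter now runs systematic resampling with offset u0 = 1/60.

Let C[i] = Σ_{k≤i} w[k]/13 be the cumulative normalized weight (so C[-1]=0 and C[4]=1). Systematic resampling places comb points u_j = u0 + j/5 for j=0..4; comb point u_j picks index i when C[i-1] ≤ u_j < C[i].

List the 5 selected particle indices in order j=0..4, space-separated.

0 1 1 1 2

C = [2/13, 9/13, 12/13, 12/13, 1]
j=0: u_0=1/60 ∈ [0, 2/13) → index 0
j=1: u_1=13/60 ∈ [2/13, 9/13) → index 1
j=2: u_2=5/12 ∈ [2/13, 9/13) → index 1
j=3: u_3=37/60 ∈ [2/13, 9/13) → index 1
j=4: u_4=49/60 ∈ [9/13, 12/13) → index 2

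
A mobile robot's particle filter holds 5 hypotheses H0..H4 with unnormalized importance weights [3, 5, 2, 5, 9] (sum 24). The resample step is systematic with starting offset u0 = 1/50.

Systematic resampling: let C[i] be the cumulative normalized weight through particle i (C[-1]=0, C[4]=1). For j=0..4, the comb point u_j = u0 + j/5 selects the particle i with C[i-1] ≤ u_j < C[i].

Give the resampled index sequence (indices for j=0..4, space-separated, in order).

C = [1/8, 1/3, 5/12, 5/8, 1]
j=0: u_0=1/50 ∈ [0, 1/8) → index 0
j=1: u_1=11/50 ∈ [1/8, 1/3) → index 1
j=2: u_2=21/50 ∈ [5/12, 5/8) → index 3
j=3: u_3=31/50 ∈ [5/12, 5/8) → index 3
j=4: u_4=41/50 ∈ [5/8, 1) → index 4

0 1 3 3 4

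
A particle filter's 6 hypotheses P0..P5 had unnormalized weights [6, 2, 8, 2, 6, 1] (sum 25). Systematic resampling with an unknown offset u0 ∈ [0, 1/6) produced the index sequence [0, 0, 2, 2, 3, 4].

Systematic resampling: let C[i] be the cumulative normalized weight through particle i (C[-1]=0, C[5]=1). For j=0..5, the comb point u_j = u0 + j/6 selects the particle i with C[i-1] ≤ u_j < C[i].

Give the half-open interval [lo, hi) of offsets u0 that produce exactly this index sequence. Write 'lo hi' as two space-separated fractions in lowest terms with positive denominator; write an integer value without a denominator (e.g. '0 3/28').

C = [6/25, 8/25, 16/25, 18/25, 24/25, 1]
j=0 picked index 0: u0 ∈ [0, 6/25)
j=1 picked index 0: u0 ∈ [-1/6, 11/150)
j=2 picked index 2: u0 ∈ [-1/75, 23/75)
j=3 picked index 2: u0 ∈ [-9/50, 7/50)
j=4 picked index 3: u0 ∈ [-2/75, 4/75)
j=5 picked index 4: u0 ∈ [-17/150, 19/150)
intersection: [0, 4/75)

0 4/75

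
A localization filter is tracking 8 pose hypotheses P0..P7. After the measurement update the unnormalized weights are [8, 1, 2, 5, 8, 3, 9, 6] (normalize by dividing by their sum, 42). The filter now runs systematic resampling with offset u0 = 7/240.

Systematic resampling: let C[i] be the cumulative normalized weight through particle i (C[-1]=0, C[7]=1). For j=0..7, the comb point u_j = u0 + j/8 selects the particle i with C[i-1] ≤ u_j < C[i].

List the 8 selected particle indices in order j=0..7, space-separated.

0 0 3 4 4 6 6 7

C = [4/21, 3/14, 11/42, 8/21, 4/7, 9/14, 6/7, 1]
j=0: u_0=7/240 ∈ [0, 4/21) → index 0
j=1: u_1=37/240 ∈ [0, 4/21) → index 0
j=2: u_2=67/240 ∈ [11/42, 8/21) → index 3
j=3: u_3=97/240 ∈ [8/21, 4/7) → index 4
j=4: u_4=127/240 ∈ [8/21, 4/7) → index 4
j=5: u_5=157/240 ∈ [9/14, 6/7) → index 6
j=6: u_6=187/240 ∈ [9/14, 6/7) → index 6
j=7: u_7=217/240 ∈ [6/7, 1) → index 7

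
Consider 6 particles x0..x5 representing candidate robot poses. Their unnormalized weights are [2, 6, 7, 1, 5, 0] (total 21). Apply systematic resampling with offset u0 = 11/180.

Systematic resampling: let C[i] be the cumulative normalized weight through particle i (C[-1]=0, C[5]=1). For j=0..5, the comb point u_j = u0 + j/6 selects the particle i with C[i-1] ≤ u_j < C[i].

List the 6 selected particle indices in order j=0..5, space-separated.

C = [2/21, 8/21, 5/7, 16/21, 1, 1]
j=0: u_0=11/180 ∈ [0, 2/21) → index 0
j=1: u_1=41/180 ∈ [2/21, 8/21) → index 1
j=2: u_2=71/180 ∈ [8/21, 5/7) → index 2
j=3: u_3=101/180 ∈ [8/21, 5/7) → index 2
j=4: u_4=131/180 ∈ [5/7, 16/21) → index 3
j=5: u_5=161/180 ∈ [16/21, 1) → index 4

0 1 2 2 3 4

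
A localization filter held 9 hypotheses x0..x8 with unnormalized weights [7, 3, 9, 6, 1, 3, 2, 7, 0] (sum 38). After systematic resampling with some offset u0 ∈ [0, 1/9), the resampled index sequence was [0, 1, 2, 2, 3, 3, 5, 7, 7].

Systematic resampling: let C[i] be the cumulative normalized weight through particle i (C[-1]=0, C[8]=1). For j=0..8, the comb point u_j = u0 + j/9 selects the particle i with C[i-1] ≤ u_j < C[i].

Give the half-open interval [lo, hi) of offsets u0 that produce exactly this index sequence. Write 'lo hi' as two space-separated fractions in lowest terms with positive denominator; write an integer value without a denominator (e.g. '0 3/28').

C = [7/38, 5/19, 1/2, 25/38, 13/19, 29/38, 31/38, 1, 1]
j=0 picked index 0: u0 ∈ [0, 7/38)
j=1 picked index 1: u0 ∈ [25/342, 26/171)
j=2 picked index 2: u0 ∈ [7/171, 5/18)
j=3 picked index 2: u0 ∈ [-4/57, 1/6)
j=4 picked index 3: u0 ∈ [1/18, 73/342)
j=5 picked index 3: u0 ∈ [-1/18, 35/342)
j=6 picked index 5: u0 ∈ [1/57, 11/114)
j=7 picked index 7: u0 ∈ [13/342, 2/9)
j=8 picked index 7: u0 ∈ [-25/342, 1/9)
intersection: [25/342, 11/114)

25/342 11/114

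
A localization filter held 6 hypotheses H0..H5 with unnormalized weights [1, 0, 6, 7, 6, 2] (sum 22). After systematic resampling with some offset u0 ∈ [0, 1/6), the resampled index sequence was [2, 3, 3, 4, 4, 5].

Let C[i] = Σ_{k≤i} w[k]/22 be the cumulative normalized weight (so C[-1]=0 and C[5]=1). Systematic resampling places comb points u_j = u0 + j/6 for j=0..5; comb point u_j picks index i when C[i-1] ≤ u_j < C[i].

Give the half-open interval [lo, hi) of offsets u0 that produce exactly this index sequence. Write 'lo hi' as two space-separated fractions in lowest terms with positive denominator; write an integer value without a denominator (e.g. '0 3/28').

C = [1/22, 1/22, 7/22, 7/11, 10/11, 1]
j=0 picked index 2: u0 ∈ [1/22, 7/22)
j=1 picked index 3: u0 ∈ [5/33, 31/66)
j=2 picked index 3: u0 ∈ [-1/66, 10/33)
j=3 picked index 4: u0 ∈ [3/22, 9/22)
j=4 picked index 4: u0 ∈ [-1/33, 8/33)
j=5 picked index 5: u0 ∈ [5/66, 1/6)
intersection: [5/33, 1/6)

5/33 1/6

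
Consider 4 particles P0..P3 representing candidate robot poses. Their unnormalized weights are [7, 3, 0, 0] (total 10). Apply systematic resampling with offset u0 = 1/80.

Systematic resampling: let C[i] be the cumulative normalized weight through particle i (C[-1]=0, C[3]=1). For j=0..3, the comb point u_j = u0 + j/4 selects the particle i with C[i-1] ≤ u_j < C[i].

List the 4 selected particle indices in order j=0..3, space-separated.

C = [7/10, 1, 1, 1]
j=0: u_0=1/80 ∈ [0, 7/10) → index 0
j=1: u_1=21/80 ∈ [0, 7/10) → index 0
j=2: u_2=41/80 ∈ [0, 7/10) → index 0
j=3: u_3=61/80 ∈ [7/10, 1) → index 1

0 0 0 1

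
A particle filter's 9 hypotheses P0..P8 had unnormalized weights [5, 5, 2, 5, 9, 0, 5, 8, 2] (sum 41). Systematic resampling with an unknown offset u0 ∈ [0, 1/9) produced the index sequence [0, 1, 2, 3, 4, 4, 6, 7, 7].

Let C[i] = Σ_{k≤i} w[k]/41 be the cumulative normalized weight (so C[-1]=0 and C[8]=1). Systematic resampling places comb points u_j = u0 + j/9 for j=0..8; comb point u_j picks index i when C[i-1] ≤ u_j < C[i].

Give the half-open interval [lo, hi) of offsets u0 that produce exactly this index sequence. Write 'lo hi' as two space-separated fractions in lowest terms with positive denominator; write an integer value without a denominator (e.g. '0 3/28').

C = [5/41, 10/41, 12/41, 17/41, 26/41, 26/41, 31/41, 39/41, 1]
j=0 picked index 0: u0 ∈ [0, 5/41)
j=1 picked index 1: u0 ∈ [4/369, 49/369)
j=2 picked index 2: u0 ∈ [8/369, 26/369)
j=3 picked index 3: u0 ∈ [-5/123, 10/123)
j=4 picked index 4: u0 ∈ [-11/369, 70/369)
j=5 picked index 4: u0 ∈ [-52/369, 29/369)
j=6 picked index 6: u0 ∈ [-4/123, 11/123)
j=7 picked index 7: u0 ∈ [-8/369, 64/369)
j=8 picked index 7: u0 ∈ [-49/369, 23/369)
intersection: [8/369, 23/369)

8/369 23/369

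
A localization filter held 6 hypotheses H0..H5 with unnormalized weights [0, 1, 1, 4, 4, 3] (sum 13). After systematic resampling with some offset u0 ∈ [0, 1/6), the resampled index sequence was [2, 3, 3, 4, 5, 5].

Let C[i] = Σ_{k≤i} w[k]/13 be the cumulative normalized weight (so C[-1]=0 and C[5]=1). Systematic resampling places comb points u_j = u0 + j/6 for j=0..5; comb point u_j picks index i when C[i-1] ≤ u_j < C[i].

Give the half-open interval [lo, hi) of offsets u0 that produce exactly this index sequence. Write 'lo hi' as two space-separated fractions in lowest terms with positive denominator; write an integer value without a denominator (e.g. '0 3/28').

4/39 5/39

C = [0, 1/13, 2/13, 6/13, 10/13, 1]
j=0 picked index 2: u0 ∈ [1/13, 2/13)
j=1 picked index 3: u0 ∈ [-1/78, 23/78)
j=2 picked index 3: u0 ∈ [-7/39, 5/39)
j=3 picked index 4: u0 ∈ [-1/26, 7/26)
j=4 picked index 5: u0 ∈ [4/39, 1/3)
j=5 picked index 5: u0 ∈ [-5/78, 1/6)
intersection: [4/39, 5/39)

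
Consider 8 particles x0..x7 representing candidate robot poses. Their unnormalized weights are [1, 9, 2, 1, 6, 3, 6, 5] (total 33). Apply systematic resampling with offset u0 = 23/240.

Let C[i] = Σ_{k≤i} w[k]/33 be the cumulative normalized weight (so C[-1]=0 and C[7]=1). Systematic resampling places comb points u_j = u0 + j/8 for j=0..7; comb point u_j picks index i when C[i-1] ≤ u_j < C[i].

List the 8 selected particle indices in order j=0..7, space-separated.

C = [1/33, 10/33, 4/11, 13/33, 19/33, 2/3, 28/33, 1]
j=0: u_0=23/240 ∈ [1/33, 10/33) → index 1
j=1: u_1=53/240 ∈ [1/33, 10/33) → index 1
j=2: u_2=83/240 ∈ [10/33, 4/11) → index 2
j=3: u_3=113/240 ∈ [13/33, 19/33) → index 4
j=4: u_4=143/240 ∈ [19/33, 2/3) → index 5
j=5: u_5=173/240 ∈ [2/3, 28/33) → index 6
j=6: u_6=203/240 ∈ [2/3, 28/33) → index 6
j=7: u_7=233/240 ∈ [28/33, 1) → index 7

1 1 2 4 5 6 6 7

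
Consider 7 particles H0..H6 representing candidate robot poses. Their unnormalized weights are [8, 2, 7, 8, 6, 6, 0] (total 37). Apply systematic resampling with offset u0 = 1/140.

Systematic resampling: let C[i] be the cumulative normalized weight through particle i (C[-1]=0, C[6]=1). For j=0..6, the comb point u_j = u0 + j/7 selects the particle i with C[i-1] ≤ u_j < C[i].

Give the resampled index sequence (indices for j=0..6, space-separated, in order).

C = [8/37, 10/37, 17/37, 25/37, 31/37, 1, 1]
j=0: u_0=1/140 ∈ [0, 8/37) → index 0
j=1: u_1=3/20 ∈ [0, 8/37) → index 0
j=2: u_2=41/140 ∈ [10/37, 17/37) → index 2
j=3: u_3=61/140 ∈ [10/37, 17/37) → index 2
j=4: u_4=81/140 ∈ [17/37, 25/37) → index 3
j=5: u_5=101/140 ∈ [25/37, 31/37) → index 4
j=6: u_6=121/140 ∈ [31/37, 1) → index 5

0 0 2 2 3 4 5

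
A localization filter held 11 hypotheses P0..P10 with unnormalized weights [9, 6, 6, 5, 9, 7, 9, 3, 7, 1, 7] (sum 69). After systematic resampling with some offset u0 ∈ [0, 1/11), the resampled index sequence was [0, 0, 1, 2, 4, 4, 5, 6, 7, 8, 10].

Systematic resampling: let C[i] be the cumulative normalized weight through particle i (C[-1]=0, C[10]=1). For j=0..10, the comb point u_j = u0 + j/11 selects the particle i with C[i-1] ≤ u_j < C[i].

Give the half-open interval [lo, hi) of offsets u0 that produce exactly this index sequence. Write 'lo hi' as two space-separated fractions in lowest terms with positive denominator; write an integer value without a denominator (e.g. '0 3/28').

C = [3/23, 5/23, 7/23, 26/69, 35/69, 14/23, 17/23, 18/23, 61/69, 62/69, 1]
j=0 picked index 0: u0 ∈ [0, 3/23)
j=1 picked index 0: u0 ∈ [-1/11, 10/253)
j=2 picked index 1: u0 ∈ [-13/253, 9/253)
j=3 picked index 2: u0 ∈ [-14/253, 8/253)
j=4 picked index 4: u0 ∈ [10/759, 109/759)
j=5 picked index 4: u0 ∈ [-59/759, 40/759)
j=6 picked index 5: u0 ∈ [-29/759, 16/253)
j=7 picked index 6: u0 ∈ [-7/253, 26/253)
j=8 picked index 7: u0 ∈ [3/253, 14/253)
j=9 picked index 8: u0 ∈ [-9/253, 50/759)
j=10 picked index 10: u0 ∈ [-8/759, 1/11)
intersection: [10/759, 8/253)

10/759 8/253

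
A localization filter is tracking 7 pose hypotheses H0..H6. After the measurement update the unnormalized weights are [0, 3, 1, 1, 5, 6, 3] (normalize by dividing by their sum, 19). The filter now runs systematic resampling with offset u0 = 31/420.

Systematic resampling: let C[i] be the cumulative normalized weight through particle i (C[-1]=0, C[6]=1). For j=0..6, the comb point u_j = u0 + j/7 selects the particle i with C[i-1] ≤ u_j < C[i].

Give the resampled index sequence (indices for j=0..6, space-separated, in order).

1 3 4 4 5 5 6

C = [0, 3/19, 4/19, 5/19, 10/19, 16/19, 1]
j=0: u_0=31/420 ∈ [0, 3/19) → index 1
j=1: u_1=13/60 ∈ [4/19, 5/19) → index 3
j=2: u_2=151/420 ∈ [5/19, 10/19) → index 4
j=3: u_3=211/420 ∈ [5/19, 10/19) → index 4
j=4: u_4=271/420 ∈ [10/19, 16/19) → index 5
j=5: u_5=331/420 ∈ [10/19, 16/19) → index 5
j=6: u_6=391/420 ∈ [16/19, 1) → index 6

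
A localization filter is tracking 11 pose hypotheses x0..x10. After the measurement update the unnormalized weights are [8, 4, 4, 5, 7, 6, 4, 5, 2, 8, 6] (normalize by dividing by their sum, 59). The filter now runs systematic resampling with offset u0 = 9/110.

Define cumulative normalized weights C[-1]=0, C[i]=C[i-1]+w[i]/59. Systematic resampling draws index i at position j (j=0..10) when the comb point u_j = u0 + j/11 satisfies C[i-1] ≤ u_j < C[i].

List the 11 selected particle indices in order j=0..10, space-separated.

0 1 2 3 4 5 6 7 9 10 10

C = [8/59, 12/59, 16/59, 21/59, 28/59, 34/59, 38/59, 43/59, 45/59, 53/59, 1]
j=0: u_0=9/110 ∈ [0, 8/59) → index 0
j=1: u_1=19/110 ∈ [8/59, 12/59) → index 1
j=2: u_2=29/110 ∈ [12/59, 16/59) → index 2
j=3: u_3=39/110 ∈ [16/59, 21/59) → index 3
j=4: u_4=49/110 ∈ [21/59, 28/59) → index 4
j=5: u_5=59/110 ∈ [28/59, 34/59) → index 5
j=6: u_6=69/110 ∈ [34/59, 38/59) → index 6
j=7: u_7=79/110 ∈ [38/59, 43/59) → index 7
j=8: u_8=89/110 ∈ [45/59, 53/59) → index 9
j=9: u_9=9/10 ∈ [53/59, 1) → index 10
j=10: u_10=109/110 ∈ [53/59, 1) → index 10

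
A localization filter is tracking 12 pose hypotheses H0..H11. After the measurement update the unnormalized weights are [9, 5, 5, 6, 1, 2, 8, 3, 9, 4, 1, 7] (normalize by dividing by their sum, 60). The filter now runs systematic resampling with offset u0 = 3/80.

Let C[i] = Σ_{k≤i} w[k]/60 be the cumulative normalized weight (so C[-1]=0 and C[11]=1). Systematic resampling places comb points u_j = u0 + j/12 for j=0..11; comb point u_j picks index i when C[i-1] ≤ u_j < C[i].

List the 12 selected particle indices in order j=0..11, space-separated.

0 0 1 2 3 5 6 7 8 8 10 11

C = [3/20, 7/30, 19/60, 5/12, 13/30, 7/15, 3/5, 13/20, 4/5, 13/15, 53/60, 1]
j=0: u_0=3/80 ∈ [0, 3/20) → index 0
j=1: u_1=29/240 ∈ [0, 3/20) → index 0
j=2: u_2=49/240 ∈ [3/20, 7/30) → index 1
j=3: u_3=23/80 ∈ [7/30, 19/60) → index 2
j=4: u_4=89/240 ∈ [19/60, 5/12) → index 3
j=5: u_5=109/240 ∈ [13/30, 7/15) → index 5
j=6: u_6=43/80 ∈ [7/15, 3/5) → index 6
j=7: u_7=149/240 ∈ [3/5, 13/20) → index 7
j=8: u_8=169/240 ∈ [13/20, 4/5) → index 8
j=9: u_9=63/80 ∈ [13/20, 4/5) → index 8
j=10: u_10=209/240 ∈ [13/15, 53/60) → index 10
j=11: u_11=229/240 ∈ [53/60, 1) → index 11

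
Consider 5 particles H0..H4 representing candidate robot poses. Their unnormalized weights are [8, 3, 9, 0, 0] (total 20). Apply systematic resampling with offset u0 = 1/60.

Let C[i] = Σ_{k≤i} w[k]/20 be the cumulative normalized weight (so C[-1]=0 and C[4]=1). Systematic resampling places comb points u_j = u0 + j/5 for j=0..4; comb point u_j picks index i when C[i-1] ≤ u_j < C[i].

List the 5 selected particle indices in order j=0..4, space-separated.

0 0 1 2 2

C = [2/5, 11/20, 1, 1, 1]
j=0: u_0=1/60 ∈ [0, 2/5) → index 0
j=1: u_1=13/60 ∈ [0, 2/5) → index 0
j=2: u_2=5/12 ∈ [2/5, 11/20) → index 1
j=3: u_3=37/60 ∈ [11/20, 1) → index 2
j=4: u_4=49/60 ∈ [11/20, 1) → index 2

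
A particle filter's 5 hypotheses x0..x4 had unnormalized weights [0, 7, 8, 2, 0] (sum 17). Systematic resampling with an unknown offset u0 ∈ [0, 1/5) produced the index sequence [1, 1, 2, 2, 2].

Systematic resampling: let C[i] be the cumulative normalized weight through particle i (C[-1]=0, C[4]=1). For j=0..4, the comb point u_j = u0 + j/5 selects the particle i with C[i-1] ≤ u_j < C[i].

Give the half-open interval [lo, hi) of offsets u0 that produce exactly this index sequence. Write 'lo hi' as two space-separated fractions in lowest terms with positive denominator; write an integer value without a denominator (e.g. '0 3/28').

C = [0, 7/17, 15/17, 1, 1]
j=0 picked index 1: u0 ∈ [0, 7/17)
j=1 picked index 1: u0 ∈ [-1/5, 18/85)
j=2 picked index 2: u0 ∈ [1/85, 41/85)
j=3 picked index 2: u0 ∈ [-16/85, 24/85)
j=4 picked index 2: u0 ∈ [-33/85, 7/85)
intersection: [1/85, 7/85)

1/85 7/85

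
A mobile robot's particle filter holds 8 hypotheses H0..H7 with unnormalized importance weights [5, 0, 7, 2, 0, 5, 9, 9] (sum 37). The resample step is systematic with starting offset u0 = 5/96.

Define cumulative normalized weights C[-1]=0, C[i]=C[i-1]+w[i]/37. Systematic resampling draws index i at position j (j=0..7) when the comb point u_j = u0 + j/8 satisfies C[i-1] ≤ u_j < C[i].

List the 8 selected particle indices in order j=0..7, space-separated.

C = [5/37, 5/37, 12/37, 14/37, 14/37, 19/37, 28/37, 1]
j=0: u_0=5/96 ∈ [0, 5/37) → index 0
j=1: u_1=17/96 ∈ [5/37, 12/37) → index 2
j=2: u_2=29/96 ∈ [5/37, 12/37) → index 2
j=3: u_3=41/96 ∈ [14/37, 19/37) → index 5
j=4: u_4=53/96 ∈ [19/37, 28/37) → index 6
j=5: u_5=65/96 ∈ [19/37, 28/37) → index 6
j=6: u_6=77/96 ∈ [28/37, 1) → index 7
j=7: u_7=89/96 ∈ [28/37, 1) → index 7

0 2 2 5 6 6 7 7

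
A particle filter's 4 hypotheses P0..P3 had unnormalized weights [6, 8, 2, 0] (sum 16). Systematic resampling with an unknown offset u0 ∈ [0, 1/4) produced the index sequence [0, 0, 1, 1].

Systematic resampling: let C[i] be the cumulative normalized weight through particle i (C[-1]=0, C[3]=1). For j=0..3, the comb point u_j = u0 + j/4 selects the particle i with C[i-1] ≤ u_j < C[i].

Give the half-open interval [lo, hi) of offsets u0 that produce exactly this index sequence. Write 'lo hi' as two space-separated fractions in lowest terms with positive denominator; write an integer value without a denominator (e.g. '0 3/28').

0 1/8

C = [3/8, 7/8, 1, 1]
j=0 picked index 0: u0 ∈ [0, 3/8)
j=1 picked index 0: u0 ∈ [-1/4, 1/8)
j=2 picked index 1: u0 ∈ [-1/8, 3/8)
j=3 picked index 1: u0 ∈ [-3/8, 1/8)
intersection: [0, 1/8)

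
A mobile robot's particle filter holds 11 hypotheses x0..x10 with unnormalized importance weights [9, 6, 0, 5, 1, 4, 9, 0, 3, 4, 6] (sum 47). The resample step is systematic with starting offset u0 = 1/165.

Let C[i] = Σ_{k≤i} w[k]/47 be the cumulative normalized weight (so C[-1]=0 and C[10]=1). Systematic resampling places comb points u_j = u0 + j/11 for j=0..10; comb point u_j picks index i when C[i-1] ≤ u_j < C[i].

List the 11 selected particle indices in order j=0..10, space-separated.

C = [9/47, 15/47, 15/47, 20/47, 21/47, 25/47, 34/47, 34/47, 37/47, 41/47, 1]
j=0: u_0=1/165 ∈ [0, 9/47) → index 0
j=1: u_1=16/165 ∈ [0, 9/47) → index 0
j=2: u_2=31/165 ∈ [0, 9/47) → index 0
j=3: u_3=46/165 ∈ [9/47, 15/47) → index 1
j=4: u_4=61/165 ∈ [15/47, 20/47) → index 3
j=5: u_5=76/165 ∈ [21/47, 25/47) → index 5
j=6: u_6=91/165 ∈ [25/47, 34/47) → index 6
j=7: u_7=106/165 ∈ [25/47, 34/47) → index 6
j=8: u_8=11/15 ∈ [34/47, 37/47) → index 8
j=9: u_9=136/165 ∈ [37/47, 41/47) → index 9
j=10: u_10=151/165 ∈ [41/47, 1) → index 10

0 0 0 1 3 5 6 6 8 9 10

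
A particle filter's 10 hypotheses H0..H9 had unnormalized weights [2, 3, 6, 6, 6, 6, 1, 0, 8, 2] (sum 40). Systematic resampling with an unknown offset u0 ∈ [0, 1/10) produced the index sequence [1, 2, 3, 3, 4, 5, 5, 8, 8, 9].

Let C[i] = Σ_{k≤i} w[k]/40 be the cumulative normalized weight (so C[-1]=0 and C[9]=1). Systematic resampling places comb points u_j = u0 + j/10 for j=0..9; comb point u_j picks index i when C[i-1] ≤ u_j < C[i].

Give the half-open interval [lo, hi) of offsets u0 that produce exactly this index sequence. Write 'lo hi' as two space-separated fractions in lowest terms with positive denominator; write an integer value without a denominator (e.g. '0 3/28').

C = [1/20, 1/8, 11/40, 17/40, 23/40, 29/40, 3/4, 3/4, 19/20, 1]
j=0 picked index 1: u0 ∈ [1/20, 1/8)
j=1 picked index 2: u0 ∈ [1/40, 7/40)
j=2 picked index 3: u0 ∈ [3/40, 9/40)
j=3 picked index 3: u0 ∈ [-1/40, 1/8)
j=4 picked index 4: u0 ∈ [1/40, 7/40)
j=5 picked index 5: u0 ∈ [3/40, 9/40)
j=6 picked index 5: u0 ∈ [-1/40, 1/8)
j=7 picked index 8: u0 ∈ [1/20, 1/4)
j=8 picked index 8: u0 ∈ [-1/20, 3/20)
j=9 picked index 9: u0 ∈ [1/20, 1/10)
intersection: [3/40, 1/10)

3/40 1/10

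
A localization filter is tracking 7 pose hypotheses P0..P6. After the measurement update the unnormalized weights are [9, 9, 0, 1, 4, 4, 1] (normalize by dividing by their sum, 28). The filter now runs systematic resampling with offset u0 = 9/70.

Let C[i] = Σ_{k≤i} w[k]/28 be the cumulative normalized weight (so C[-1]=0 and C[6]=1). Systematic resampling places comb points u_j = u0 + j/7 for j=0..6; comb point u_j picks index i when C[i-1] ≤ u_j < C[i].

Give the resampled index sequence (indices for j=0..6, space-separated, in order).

C = [9/28, 9/14, 9/14, 19/28, 23/28, 27/28, 1]
j=0: u_0=9/70 ∈ [0, 9/28) → index 0
j=1: u_1=19/70 ∈ [0, 9/28) → index 0
j=2: u_2=29/70 ∈ [9/28, 9/14) → index 1
j=3: u_3=39/70 ∈ [9/28, 9/14) → index 1
j=4: u_4=7/10 ∈ [19/28, 23/28) → index 4
j=5: u_5=59/70 ∈ [23/28, 27/28) → index 5
j=6: u_6=69/70 ∈ [27/28, 1) → index 6

0 0 1 1 4 5 6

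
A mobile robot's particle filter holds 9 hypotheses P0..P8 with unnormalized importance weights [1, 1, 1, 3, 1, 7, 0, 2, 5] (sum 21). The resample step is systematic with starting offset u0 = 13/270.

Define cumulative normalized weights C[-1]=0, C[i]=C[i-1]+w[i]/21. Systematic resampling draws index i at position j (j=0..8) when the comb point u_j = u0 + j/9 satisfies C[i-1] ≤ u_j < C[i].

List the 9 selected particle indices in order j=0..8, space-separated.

1 3 3 5 5 5 7 8 8

C = [1/21, 2/21, 1/7, 2/7, 1/3, 2/3, 2/3, 16/21, 1]
j=0: u_0=13/270 ∈ [1/21, 2/21) → index 1
j=1: u_1=43/270 ∈ [1/7, 2/7) → index 3
j=2: u_2=73/270 ∈ [1/7, 2/7) → index 3
j=3: u_3=103/270 ∈ [1/3, 2/3) → index 5
j=4: u_4=133/270 ∈ [1/3, 2/3) → index 5
j=5: u_5=163/270 ∈ [1/3, 2/3) → index 5
j=6: u_6=193/270 ∈ [2/3, 16/21) → index 7
j=7: u_7=223/270 ∈ [16/21, 1) → index 8
j=8: u_8=253/270 ∈ [16/21, 1) → index 8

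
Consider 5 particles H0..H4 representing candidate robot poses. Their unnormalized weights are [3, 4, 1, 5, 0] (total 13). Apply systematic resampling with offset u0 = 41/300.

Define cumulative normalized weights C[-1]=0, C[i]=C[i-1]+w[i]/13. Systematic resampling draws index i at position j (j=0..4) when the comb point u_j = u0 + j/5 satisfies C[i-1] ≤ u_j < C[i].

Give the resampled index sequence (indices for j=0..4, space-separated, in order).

0 1 1 3 3

C = [3/13, 7/13, 8/13, 1, 1]
j=0: u_0=41/300 ∈ [0, 3/13) → index 0
j=1: u_1=101/300 ∈ [3/13, 7/13) → index 1
j=2: u_2=161/300 ∈ [3/13, 7/13) → index 1
j=3: u_3=221/300 ∈ [8/13, 1) → index 3
j=4: u_4=281/300 ∈ [8/13, 1) → index 3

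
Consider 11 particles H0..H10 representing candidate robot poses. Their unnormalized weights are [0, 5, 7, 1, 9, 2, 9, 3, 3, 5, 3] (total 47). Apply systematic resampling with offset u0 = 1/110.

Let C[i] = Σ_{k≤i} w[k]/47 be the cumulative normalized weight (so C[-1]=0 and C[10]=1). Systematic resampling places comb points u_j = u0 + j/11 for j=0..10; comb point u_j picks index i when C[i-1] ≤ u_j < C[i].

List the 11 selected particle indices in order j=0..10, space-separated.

1 1 2 4 4 4 6 6 7 8 9

C = [0, 5/47, 12/47, 13/47, 22/47, 24/47, 33/47, 36/47, 39/47, 44/47, 1]
j=0: u_0=1/110 ∈ [0, 5/47) → index 1
j=1: u_1=1/10 ∈ [0, 5/47) → index 1
j=2: u_2=21/110 ∈ [5/47, 12/47) → index 2
j=3: u_3=31/110 ∈ [13/47, 22/47) → index 4
j=4: u_4=41/110 ∈ [13/47, 22/47) → index 4
j=5: u_5=51/110 ∈ [13/47, 22/47) → index 4
j=6: u_6=61/110 ∈ [24/47, 33/47) → index 6
j=7: u_7=71/110 ∈ [24/47, 33/47) → index 6
j=8: u_8=81/110 ∈ [33/47, 36/47) → index 7
j=9: u_9=91/110 ∈ [36/47, 39/47) → index 8
j=10: u_10=101/110 ∈ [39/47, 44/47) → index 9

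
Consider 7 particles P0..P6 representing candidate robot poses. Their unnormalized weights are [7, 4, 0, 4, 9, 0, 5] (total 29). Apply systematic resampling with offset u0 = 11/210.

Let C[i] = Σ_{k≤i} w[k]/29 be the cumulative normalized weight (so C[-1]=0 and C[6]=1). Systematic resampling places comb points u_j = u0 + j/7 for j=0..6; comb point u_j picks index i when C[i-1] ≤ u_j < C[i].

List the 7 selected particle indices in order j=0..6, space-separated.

C = [7/29, 11/29, 11/29, 15/29, 24/29, 24/29, 1]
j=0: u_0=11/210 ∈ [0, 7/29) → index 0
j=1: u_1=41/210 ∈ [0, 7/29) → index 0
j=2: u_2=71/210 ∈ [7/29, 11/29) → index 1
j=3: u_3=101/210 ∈ [11/29, 15/29) → index 3
j=4: u_4=131/210 ∈ [15/29, 24/29) → index 4
j=5: u_5=23/30 ∈ [15/29, 24/29) → index 4
j=6: u_6=191/210 ∈ [24/29, 1) → index 6

0 0 1 3 4 4 6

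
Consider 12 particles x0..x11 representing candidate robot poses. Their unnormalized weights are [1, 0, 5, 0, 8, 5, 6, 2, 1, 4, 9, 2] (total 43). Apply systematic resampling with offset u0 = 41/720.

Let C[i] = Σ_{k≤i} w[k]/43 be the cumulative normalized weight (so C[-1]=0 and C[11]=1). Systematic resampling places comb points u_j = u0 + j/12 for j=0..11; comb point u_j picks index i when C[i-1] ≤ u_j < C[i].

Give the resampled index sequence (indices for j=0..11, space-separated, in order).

2 4 4 4 5 6 6 8 9 10 10 11

C = [1/43, 1/43, 6/43, 6/43, 14/43, 19/43, 25/43, 27/43, 28/43, 32/43, 41/43, 1]
j=0: u_0=41/720 ∈ [1/43, 6/43) → index 2
j=1: u_1=101/720 ∈ [6/43, 14/43) → index 4
j=2: u_2=161/720 ∈ [6/43, 14/43) → index 4
j=3: u_3=221/720 ∈ [6/43, 14/43) → index 4
j=4: u_4=281/720 ∈ [14/43, 19/43) → index 5
j=5: u_5=341/720 ∈ [19/43, 25/43) → index 6
j=6: u_6=401/720 ∈ [19/43, 25/43) → index 6
j=7: u_7=461/720 ∈ [27/43, 28/43) → index 8
j=8: u_8=521/720 ∈ [28/43, 32/43) → index 9
j=9: u_9=581/720 ∈ [32/43, 41/43) → index 10
j=10: u_10=641/720 ∈ [32/43, 41/43) → index 10
j=11: u_11=701/720 ∈ [41/43, 1) → index 11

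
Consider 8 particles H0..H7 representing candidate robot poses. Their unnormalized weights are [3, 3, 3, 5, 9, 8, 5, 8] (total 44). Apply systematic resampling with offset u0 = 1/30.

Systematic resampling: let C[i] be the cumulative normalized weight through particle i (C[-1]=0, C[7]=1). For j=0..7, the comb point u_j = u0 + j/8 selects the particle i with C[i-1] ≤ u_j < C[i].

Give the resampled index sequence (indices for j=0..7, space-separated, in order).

C = [3/44, 3/22, 9/44, 7/22, 23/44, 31/44, 9/11, 1]
j=0: u_0=1/30 ∈ [0, 3/44) → index 0
j=1: u_1=19/120 ∈ [3/22, 9/44) → index 2
j=2: u_2=17/60 ∈ [9/44, 7/22) → index 3
j=3: u_3=49/120 ∈ [7/22, 23/44) → index 4
j=4: u_4=8/15 ∈ [23/44, 31/44) → index 5
j=5: u_5=79/120 ∈ [23/44, 31/44) → index 5
j=6: u_6=47/60 ∈ [31/44, 9/11) → index 6
j=7: u_7=109/120 ∈ [9/11, 1) → index 7

0 2 3 4 5 5 6 7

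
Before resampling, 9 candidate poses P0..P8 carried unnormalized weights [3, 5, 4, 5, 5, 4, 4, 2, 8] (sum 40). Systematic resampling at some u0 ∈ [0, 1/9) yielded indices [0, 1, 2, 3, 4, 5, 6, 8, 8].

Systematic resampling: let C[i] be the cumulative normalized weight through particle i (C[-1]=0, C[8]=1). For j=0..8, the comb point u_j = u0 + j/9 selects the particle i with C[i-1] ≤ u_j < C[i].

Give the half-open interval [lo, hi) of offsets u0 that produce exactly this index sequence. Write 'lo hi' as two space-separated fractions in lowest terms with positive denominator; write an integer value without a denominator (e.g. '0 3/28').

1/45 3/40

C = [3/40, 1/5, 3/10, 17/40, 11/20, 13/20, 3/4, 4/5, 1]
j=0 picked index 0: u0 ∈ [0, 3/40)
j=1 picked index 1: u0 ∈ [-13/360, 4/45)
j=2 picked index 2: u0 ∈ [-1/45, 7/90)
j=3 picked index 3: u0 ∈ [-1/30, 11/120)
j=4 picked index 4: u0 ∈ [-7/360, 19/180)
j=5 picked index 5: u0 ∈ [-1/180, 17/180)
j=6 picked index 6: u0 ∈ [-1/60, 1/12)
j=7 picked index 8: u0 ∈ [1/45, 2/9)
j=8 picked index 8: u0 ∈ [-4/45, 1/9)
intersection: [1/45, 3/40)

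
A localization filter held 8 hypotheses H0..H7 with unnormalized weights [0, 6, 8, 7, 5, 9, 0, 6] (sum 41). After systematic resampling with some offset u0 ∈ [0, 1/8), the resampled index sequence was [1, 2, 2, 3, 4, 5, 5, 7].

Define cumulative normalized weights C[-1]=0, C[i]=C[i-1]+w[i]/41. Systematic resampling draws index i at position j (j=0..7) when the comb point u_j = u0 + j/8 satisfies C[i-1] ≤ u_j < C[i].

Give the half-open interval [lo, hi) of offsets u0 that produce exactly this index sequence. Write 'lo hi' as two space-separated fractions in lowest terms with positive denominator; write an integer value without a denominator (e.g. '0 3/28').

7/328 15/164

C = [0, 6/41, 14/41, 21/41, 26/41, 35/41, 35/41, 1]
j=0 picked index 1: u0 ∈ [0, 6/41)
j=1 picked index 2: u0 ∈ [7/328, 71/328)
j=2 picked index 2: u0 ∈ [-17/164, 15/164)
j=3 picked index 3: u0 ∈ [-11/328, 45/328)
j=4 picked index 4: u0 ∈ [1/82, 11/82)
j=5 picked index 5: u0 ∈ [3/328, 75/328)
j=6 picked index 5: u0 ∈ [-19/164, 17/164)
j=7 picked index 7: u0 ∈ [-7/328, 1/8)
intersection: [7/328, 15/164)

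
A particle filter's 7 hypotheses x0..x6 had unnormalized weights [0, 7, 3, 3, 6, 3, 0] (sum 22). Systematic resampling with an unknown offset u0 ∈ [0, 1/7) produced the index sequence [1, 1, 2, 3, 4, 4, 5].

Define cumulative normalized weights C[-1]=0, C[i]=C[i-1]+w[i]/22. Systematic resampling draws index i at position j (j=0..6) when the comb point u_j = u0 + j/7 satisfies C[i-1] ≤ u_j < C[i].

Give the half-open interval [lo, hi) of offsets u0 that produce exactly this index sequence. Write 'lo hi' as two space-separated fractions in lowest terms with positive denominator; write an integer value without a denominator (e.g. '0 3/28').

5/154 1/7

C = [0, 7/22, 5/11, 13/22, 19/22, 1, 1]
j=0 picked index 1: u0 ∈ [0, 7/22)
j=1 picked index 1: u0 ∈ [-1/7, 27/154)
j=2 picked index 2: u0 ∈ [5/154, 13/77)
j=3 picked index 3: u0 ∈ [2/77, 25/154)
j=4 picked index 4: u0 ∈ [3/154, 45/154)
j=5 picked index 4: u0 ∈ [-19/154, 23/154)
j=6 picked index 5: u0 ∈ [1/154, 1/7)
intersection: [5/154, 1/7)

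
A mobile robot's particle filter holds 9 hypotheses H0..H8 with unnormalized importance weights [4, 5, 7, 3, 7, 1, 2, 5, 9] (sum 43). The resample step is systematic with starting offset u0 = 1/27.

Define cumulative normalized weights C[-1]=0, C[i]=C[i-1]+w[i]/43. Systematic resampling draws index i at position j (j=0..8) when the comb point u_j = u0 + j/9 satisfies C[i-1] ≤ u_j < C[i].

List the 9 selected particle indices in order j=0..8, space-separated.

C = [4/43, 9/43, 16/43, 19/43, 26/43, 27/43, 29/43, 34/43, 1]
j=0: u_0=1/27 ∈ [0, 4/43) → index 0
j=1: u_1=4/27 ∈ [4/43, 9/43) → index 1
j=2: u_2=7/27 ∈ [9/43, 16/43) → index 2
j=3: u_3=10/27 ∈ [9/43, 16/43) → index 2
j=4: u_4=13/27 ∈ [19/43, 26/43) → index 4
j=5: u_5=16/27 ∈ [19/43, 26/43) → index 4
j=6: u_6=19/27 ∈ [29/43, 34/43) → index 7
j=7: u_7=22/27 ∈ [34/43, 1) → index 8
j=8: u_8=25/27 ∈ [34/43, 1) → index 8

0 1 2 2 4 4 7 8 8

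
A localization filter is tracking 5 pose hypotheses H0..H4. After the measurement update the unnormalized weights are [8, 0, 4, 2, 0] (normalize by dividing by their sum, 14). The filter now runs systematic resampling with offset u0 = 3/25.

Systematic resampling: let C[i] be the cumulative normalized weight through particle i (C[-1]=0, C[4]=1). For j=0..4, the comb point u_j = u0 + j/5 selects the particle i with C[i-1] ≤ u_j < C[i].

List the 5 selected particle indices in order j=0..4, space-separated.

C = [4/7, 4/7, 6/7, 1, 1]
j=0: u_0=3/25 ∈ [0, 4/7) → index 0
j=1: u_1=8/25 ∈ [0, 4/7) → index 0
j=2: u_2=13/25 ∈ [0, 4/7) → index 0
j=3: u_3=18/25 ∈ [4/7, 6/7) → index 2
j=4: u_4=23/25 ∈ [6/7, 1) → index 3

0 0 0 2 3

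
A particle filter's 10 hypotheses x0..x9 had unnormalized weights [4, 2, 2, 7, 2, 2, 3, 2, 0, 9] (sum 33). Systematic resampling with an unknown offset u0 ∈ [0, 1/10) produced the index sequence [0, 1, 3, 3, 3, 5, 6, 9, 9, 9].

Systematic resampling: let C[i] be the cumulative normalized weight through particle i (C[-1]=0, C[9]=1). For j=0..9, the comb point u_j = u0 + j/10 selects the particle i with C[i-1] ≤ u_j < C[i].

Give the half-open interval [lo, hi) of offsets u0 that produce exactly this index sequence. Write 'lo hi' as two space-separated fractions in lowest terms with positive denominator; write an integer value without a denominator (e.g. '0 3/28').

C = [4/33, 2/11, 8/33, 5/11, 17/33, 19/33, 2/3, 8/11, 8/11, 1]
j=0 picked index 0: u0 ∈ [0, 4/33)
j=1 picked index 1: u0 ∈ [7/330, 9/110)
j=2 picked index 3: u0 ∈ [7/165, 14/55)
j=3 picked index 3: u0 ∈ [-19/330, 17/110)
j=4 picked index 3: u0 ∈ [-26/165, 3/55)
j=5 picked index 5: u0 ∈ [1/66, 5/66)
j=6 picked index 6: u0 ∈ [-4/165, 1/15)
j=7 picked index 9: u0 ∈ [3/110, 3/10)
j=8 picked index 9: u0 ∈ [-4/55, 1/5)
j=9 picked index 9: u0 ∈ [-19/110, 1/10)
intersection: [7/165, 3/55)

7/165 3/55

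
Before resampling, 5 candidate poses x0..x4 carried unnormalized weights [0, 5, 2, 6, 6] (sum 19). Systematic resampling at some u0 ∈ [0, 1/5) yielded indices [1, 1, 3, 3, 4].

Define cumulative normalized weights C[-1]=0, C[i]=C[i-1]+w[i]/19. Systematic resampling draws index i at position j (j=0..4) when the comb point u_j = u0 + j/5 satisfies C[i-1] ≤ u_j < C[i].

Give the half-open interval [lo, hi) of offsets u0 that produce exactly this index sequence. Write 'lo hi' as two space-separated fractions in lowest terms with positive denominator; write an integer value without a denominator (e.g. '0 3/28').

0 6/95

C = [0, 5/19, 7/19, 13/19, 1]
j=0 picked index 1: u0 ∈ [0, 5/19)
j=1 picked index 1: u0 ∈ [-1/5, 6/95)
j=2 picked index 3: u0 ∈ [-3/95, 27/95)
j=3 picked index 3: u0 ∈ [-22/95, 8/95)
j=4 picked index 4: u0 ∈ [-11/95, 1/5)
intersection: [0, 6/95)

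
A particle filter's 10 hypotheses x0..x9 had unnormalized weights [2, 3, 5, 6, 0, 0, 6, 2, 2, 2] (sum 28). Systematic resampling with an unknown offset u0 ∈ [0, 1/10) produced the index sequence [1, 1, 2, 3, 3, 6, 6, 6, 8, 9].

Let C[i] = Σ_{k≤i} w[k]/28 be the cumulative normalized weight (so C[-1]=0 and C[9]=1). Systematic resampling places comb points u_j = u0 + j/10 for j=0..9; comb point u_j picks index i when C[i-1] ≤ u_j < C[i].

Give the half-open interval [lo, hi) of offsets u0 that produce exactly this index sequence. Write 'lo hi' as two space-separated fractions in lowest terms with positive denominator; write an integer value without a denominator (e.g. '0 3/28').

C = [1/14, 5/28, 5/14, 4/7, 4/7, 4/7, 11/14, 6/7, 13/14, 1]
j=0 picked index 1: u0 ∈ [1/14, 5/28)
j=1 picked index 1: u0 ∈ [-1/35, 11/140)
j=2 picked index 2: u0 ∈ [-3/140, 11/70)
j=3 picked index 3: u0 ∈ [2/35, 19/70)
j=4 picked index 3: u0 ∈ [-3/70, 6/35)
j=5 picked index 6: u0 ∈ [1/14, 2/7)
j=6 picked index 6: u0 ∈ [-1/35, 13/70)
j=7 picked index 6: u0 ∈ [-9/70, 3/35)
j=8 picked index 8: u0 ∈ [2/35, 9/70)
j=9 picked index 9: u0 ∈ [1/35, 1/10)
intersection: [1/14, 11/140)

1/14 11/140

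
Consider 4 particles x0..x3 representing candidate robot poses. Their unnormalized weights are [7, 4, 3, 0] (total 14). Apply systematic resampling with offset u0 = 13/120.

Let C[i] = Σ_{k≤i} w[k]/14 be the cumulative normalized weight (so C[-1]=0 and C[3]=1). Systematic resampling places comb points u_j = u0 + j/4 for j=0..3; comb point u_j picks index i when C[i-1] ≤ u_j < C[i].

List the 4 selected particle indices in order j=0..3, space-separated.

0 0 1 2

C = [1/2, 11/14, 1, 1]
j=0: u_0=13/120 ∈ [0, 1/2) → index 0
j=1: u_1=43/120 ∈ [0, 1/2) → index 0
j=2: u_2=73/120 ∈ [1/2, 11/14) → index 1
j=3: u_3=103/120 ∈ [11/14, 1) → index 2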